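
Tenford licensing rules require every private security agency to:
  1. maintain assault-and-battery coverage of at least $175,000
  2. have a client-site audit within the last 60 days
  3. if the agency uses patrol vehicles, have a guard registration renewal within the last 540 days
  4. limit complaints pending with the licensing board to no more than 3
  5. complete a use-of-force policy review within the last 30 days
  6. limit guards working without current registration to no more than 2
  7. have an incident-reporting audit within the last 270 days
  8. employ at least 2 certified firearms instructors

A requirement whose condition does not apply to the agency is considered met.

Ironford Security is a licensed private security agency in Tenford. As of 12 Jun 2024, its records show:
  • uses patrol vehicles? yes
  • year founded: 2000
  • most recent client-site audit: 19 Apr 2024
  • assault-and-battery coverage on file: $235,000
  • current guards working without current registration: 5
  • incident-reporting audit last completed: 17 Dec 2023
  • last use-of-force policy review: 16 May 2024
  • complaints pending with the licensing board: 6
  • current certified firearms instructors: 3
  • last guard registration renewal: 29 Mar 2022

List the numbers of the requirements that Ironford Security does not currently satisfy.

1. assault-and-battery coverage $235,000 ≥ $175,000 → met
2. client-site audit 54 days ago vs limit 60 → met
3. condition 'uses patrol vehicles' holds; guard registration renewal 806 days ago vs limit 540 → not met
4. complaints pending with the licensing board 6 > 3 → not met
5. use-of-force policy review 27 days ago vs limit 30 → met
6. guards working without current registration 5 > 2 → not met
7. incident-reporting audit 178 days ago vs limit 270 → met
8. certified firearms instructors 3 ≥ 2 → met
Not met: 3, 4, 6

3, 4, 6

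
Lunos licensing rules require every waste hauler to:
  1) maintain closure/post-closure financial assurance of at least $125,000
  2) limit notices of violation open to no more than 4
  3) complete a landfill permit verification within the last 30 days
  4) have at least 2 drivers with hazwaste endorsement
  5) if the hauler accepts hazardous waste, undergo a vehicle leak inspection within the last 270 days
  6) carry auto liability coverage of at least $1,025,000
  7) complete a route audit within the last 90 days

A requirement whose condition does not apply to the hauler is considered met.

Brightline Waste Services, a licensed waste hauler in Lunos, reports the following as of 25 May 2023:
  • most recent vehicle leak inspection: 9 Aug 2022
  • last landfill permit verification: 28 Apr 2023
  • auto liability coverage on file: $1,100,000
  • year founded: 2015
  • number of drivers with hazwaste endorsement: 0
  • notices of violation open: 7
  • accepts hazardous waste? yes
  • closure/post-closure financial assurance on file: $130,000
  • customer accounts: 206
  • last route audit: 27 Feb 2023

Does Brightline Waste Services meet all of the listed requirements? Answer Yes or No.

No

1. closure/post-closure financial assurance $130,000 ≥ $125,000 → met
2. notices of violation open 7 > 4 → not met
3. landfill permit verification 27 days ago vs limit 30 → met
4. drivers with hazwaste endorsement 0 < 2 → not met
5. condition 'accepts hazardous waste' holds; vehicle leak inspection 289 days ago vs limit 270 → not met
6. auto liability coverage $1,100,000 ≥ $1,025,000 → met
7. route audit 87 days ago vs limit 90 → met
Not met: 2, 4, 5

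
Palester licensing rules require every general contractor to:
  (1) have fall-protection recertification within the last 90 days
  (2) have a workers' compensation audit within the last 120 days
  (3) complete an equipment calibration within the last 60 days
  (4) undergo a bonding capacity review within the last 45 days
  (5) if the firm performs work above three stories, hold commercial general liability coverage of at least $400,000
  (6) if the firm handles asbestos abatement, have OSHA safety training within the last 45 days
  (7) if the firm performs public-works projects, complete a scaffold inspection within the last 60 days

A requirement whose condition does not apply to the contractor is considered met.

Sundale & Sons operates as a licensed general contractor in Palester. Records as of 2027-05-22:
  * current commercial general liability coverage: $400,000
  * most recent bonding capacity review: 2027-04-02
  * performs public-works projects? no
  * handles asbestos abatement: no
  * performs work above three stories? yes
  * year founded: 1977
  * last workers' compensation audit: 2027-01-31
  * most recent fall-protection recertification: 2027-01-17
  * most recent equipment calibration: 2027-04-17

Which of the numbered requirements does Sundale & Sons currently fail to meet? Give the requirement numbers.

1, 4

1. fall-protection recertification 125 days ago vs limit 90 → not met
2. workers' compensation audit 111 days ago vs limit 120 → met
3. equipment calibration 35 days ago vs limit 60 → met
4. bonding capacity review 50 days ago vs limit 45 → not met
5. condition 'performs work above three stories' holds; commercial general liability coverage $400,000 ≥ $400,000 → met
6. condition 'handles asbestos abatement' does not hold → requirement n/a → met
7. condition 'performs public-works projects' does not hold → requirement n/a → met
Not met: 1, 4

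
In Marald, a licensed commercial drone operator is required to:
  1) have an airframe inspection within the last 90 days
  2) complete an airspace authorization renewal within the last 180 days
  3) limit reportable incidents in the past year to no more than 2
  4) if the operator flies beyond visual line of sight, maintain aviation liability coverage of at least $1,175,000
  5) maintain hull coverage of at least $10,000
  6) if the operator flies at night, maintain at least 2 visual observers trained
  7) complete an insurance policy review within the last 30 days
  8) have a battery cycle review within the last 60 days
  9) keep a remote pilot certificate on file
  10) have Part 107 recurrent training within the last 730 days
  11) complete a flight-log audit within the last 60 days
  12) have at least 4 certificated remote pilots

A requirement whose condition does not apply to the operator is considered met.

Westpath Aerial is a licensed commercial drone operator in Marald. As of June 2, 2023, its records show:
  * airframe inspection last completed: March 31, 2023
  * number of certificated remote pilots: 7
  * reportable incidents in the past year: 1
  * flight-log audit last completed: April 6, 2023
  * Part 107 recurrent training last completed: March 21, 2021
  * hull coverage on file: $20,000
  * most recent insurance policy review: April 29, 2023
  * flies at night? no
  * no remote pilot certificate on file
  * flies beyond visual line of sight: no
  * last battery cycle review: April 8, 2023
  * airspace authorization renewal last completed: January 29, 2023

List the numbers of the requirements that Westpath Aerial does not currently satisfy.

7, 9, 10

1. airframe inspection 63 days ago vs limit 90 → met
2. airspace authorization renewal 124 days ago vs limit 180 → met
3. reportable incidents in the past year 1 ≤ 2 → met
4. condition 'flies beyond visual line of sight' does not hold → requirement n/a → met
5. hull coverage $20,000 ≥ $10,000 → met
6. condition 'flies at night' does not hold → requirement n/a → met
7. insurance policy review 34 days ago vs limit 30 → not met
8. battery cycle review 55 days ago vs limit 60 → met
9. remote pilot certificate absent → not met
10. Part 107 recurrent training 803 days ago vs limit 730 → not met
11. flight-log audit 57 days ago vs limit 60 → met
12. certificated remote pilots 7 ≥ 4 → met
Not met: 7, 9, 10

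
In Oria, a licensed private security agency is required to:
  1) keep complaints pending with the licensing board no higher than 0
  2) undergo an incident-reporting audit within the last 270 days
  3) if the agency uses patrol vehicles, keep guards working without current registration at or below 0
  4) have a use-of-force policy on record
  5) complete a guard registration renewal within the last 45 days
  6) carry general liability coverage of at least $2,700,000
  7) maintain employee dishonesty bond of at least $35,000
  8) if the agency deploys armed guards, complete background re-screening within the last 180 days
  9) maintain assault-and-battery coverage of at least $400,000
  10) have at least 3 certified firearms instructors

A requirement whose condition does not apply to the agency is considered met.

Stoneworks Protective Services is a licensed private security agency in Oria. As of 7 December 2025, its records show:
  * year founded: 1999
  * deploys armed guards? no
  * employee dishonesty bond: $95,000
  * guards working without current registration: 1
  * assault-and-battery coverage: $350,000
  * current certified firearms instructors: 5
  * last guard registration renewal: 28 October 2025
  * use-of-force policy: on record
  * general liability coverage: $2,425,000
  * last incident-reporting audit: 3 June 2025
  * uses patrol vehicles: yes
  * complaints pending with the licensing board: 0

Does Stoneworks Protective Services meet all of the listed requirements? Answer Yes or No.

No

1. complaints pending with the licensing board 0 ≤ 0 → met
2. incident-reporting audit 187 days ago vs limit 270 → met
3. condition 'uses patrol vehicles' holds; guards working without current registration 1 > 0 → not met
4. use-of-force policy present → met
5. guard registration renewal 40 days ago vs limit 45 → met
6. general liability coverage $2,425,000 < $2,700,000 → not met
7. employee dishonesty bond $95,000 ≥ $35,000 → met
8. condition 'deploys armed guards' does not hold → requirement n/a → met
9. assault-and-battery coverage $350,000 < $400,000 → not met
10. certified firearms instructors 5 ≥ 3 → met
Not met: 3, 6, 9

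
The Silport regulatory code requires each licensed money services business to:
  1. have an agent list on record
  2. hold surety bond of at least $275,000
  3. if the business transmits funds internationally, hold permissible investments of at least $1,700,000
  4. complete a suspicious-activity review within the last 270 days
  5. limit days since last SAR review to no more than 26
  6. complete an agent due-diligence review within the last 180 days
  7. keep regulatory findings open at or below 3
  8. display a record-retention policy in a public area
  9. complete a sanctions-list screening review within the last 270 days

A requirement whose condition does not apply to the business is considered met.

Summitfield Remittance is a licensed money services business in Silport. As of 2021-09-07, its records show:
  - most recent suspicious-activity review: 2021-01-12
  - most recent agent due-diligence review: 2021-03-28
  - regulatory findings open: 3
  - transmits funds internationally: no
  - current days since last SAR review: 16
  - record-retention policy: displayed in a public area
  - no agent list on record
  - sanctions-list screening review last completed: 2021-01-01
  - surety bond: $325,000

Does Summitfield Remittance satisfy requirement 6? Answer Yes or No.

Yes

6. agent due-diligence review 163 days ago vs limit 180 → met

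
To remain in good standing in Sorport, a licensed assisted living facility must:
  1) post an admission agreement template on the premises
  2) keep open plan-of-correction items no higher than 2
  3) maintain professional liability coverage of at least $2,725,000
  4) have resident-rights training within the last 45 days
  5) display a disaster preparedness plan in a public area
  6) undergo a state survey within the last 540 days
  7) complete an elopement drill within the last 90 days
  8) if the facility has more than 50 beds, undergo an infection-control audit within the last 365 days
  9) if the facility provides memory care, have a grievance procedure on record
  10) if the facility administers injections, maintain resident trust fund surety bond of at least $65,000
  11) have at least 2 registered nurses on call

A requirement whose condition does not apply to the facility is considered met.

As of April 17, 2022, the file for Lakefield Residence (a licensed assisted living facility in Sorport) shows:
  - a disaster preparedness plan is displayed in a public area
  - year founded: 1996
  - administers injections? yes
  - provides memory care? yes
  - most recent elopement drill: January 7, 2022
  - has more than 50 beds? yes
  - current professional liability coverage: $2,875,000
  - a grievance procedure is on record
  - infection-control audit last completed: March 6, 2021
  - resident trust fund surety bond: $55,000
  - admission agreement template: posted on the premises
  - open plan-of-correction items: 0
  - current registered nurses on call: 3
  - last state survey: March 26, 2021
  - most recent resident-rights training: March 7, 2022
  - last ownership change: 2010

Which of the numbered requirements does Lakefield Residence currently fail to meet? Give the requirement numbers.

1. admission agreement template present → met
2. open plan-of-correction items 0 ≤ 2 → met
3. professional liability coverage $2,875,000 ≥ $2,725,000 → met
4. resident-rights training 41 days ago vs limit 45 → met
5. disaster preparedness plan present → met
6. state survey 387 days ago vs limit 540 → met
7. elopement drill 100 days ago vs limit 90 → not met
8. condition 'has more than 50 beds' holds; infection-control audit 407 days ago vs limit 365 → not met
9. condition 'provides memory care' holds; grievance procedure present → met
10. condition 'administers injections' holds; resident trust fund surety bond $55,000 < $65,000 → not met
11. registered nurses on call 3 ≥ 2 → met
Not met: 7, 8, 10

7, 8, 10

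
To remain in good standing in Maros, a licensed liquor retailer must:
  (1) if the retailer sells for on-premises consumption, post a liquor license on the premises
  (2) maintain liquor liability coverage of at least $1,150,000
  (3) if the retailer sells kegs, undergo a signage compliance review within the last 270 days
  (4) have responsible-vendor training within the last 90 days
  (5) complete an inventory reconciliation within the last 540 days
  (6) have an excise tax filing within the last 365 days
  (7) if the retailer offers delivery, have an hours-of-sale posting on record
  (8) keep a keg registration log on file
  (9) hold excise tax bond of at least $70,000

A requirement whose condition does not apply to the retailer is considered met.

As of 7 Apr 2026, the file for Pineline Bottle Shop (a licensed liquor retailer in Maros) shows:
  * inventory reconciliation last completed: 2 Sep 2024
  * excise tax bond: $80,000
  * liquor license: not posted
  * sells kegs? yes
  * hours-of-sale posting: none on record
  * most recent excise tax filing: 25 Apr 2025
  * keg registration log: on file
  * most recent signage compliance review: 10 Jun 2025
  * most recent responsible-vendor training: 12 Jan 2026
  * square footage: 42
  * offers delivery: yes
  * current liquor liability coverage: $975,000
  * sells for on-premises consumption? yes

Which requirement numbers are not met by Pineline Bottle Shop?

1. condition 'sells for on-premises consumption' holds; liquor license absent → not met
2. liquor liability coverage $975,000 < $1,150,000 → not met
3. condition 'sells kegs' holds; signage compliance review 301 days ago vs limit 270 → not met
4. responsible-vendor training 85 days ago vs limit 90 → met
5. inventory reconciliation 582 days ago vs limit 540 → not met
6. excise tax filing 347 days ago vs limit 365 → met
7. condition 'offers delivery' holds; hours-of-sale posting absent → not met
8. keg registration log present → met
9. excise tax bond $80,000 ≥ $70,000 → met
Not met: 1, 2, 3, 5, 7

1, 2, 3, 5, 7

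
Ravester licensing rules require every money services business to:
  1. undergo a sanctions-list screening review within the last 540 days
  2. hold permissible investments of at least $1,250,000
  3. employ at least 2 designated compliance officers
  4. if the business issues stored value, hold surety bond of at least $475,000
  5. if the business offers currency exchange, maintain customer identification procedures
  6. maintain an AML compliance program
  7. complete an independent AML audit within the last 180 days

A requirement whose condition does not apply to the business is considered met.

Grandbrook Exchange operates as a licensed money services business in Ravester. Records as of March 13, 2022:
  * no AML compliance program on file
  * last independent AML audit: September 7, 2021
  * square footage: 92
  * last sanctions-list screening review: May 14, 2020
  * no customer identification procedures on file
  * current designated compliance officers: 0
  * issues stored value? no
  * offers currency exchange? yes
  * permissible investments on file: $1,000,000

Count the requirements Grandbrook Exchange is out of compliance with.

1. sanctions-list screening review 668 days ago vs limit 540 → not met
2. permissible investments $1,000,000 < $1,250,000 → not met
3. designated compliance officers 0 < 2 → not met
4. condition 'issues stored value' does not hold → requirement n/a → met
5. condition 'offers currency exchange' holds; customer identification procedures absent → not met
6. AML compliance program absent → not met
7. independent AML audit 187 days ago vs limit 180 → not met
Not met: 6 of 7

6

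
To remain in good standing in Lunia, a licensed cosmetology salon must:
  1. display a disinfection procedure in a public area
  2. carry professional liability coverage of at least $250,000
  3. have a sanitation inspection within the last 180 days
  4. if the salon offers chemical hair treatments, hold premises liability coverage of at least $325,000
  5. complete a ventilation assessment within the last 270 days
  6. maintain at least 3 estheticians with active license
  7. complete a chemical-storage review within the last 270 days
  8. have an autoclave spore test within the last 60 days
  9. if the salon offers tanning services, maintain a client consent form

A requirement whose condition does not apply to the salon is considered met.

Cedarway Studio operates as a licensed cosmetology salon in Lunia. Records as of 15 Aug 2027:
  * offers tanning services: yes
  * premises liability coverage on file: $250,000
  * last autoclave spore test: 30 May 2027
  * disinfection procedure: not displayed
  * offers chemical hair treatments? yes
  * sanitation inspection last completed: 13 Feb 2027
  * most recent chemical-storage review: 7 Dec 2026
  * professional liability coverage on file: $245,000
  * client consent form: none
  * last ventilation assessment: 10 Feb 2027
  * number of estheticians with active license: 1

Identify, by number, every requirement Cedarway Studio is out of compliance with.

1, 2, 3, 4, 6, 8, 9

1. disinfection procedure absent → not met
2. professional liability coverage $245,000 < $250,000 → not met
3. sanitation inspection 183 days ago vs limit 180 → not met
4. condition 'offers chemical hair treatments' holds; premises liability coverage $250,000 < $325,000 → not met
5. ventilation assessment 186 days ago vs limit 270 → met
6. estheticians with active license 1 < 3 → not met
7. chemical-storage review 251 days ago vs limit 270 → met
8. autoclave spore test 77 days ago vs limit 60 → not met
9. condition 'offers tanning services' holds; client consent form absent → not met
Not met: 1, 2, 3, 4, 6, 8, 9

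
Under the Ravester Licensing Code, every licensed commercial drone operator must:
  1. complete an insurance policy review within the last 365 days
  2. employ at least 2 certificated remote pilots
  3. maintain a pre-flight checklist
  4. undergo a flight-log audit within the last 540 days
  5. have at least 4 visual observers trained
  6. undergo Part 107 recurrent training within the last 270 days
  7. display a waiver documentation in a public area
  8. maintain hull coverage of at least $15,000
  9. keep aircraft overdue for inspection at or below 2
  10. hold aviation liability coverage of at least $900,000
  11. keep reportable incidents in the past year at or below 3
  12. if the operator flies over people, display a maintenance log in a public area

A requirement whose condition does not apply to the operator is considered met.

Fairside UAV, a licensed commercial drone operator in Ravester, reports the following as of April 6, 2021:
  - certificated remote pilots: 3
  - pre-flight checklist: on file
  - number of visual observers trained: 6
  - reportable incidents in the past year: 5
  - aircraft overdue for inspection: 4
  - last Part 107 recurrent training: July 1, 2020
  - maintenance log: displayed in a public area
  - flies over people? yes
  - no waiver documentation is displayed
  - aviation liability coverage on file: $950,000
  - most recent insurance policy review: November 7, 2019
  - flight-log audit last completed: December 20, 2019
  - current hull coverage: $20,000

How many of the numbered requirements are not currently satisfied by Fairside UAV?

5

1. insurance policy review 516 days ago vs limit 365 → not met
2. certificated remote pilots 3 ≥ 2 → met
3. pre-flight checklist present → met
4. flight-log audit 473 days ago vs limit 540 → met
5. visual observers trained 6 ≥ 4 → met
6. Part 107 recurrent training 279 days ago vs limit 270 → not met
7. waiver documentation absent → not met
8. hull coverage $20,000 ≥ $15,000 → met
9. aircraft overdue for inspection 4 > 2 → not met
10. aviation liability coverage $950,000 ≥ $900,000 → met
11. reportable incidents in the past year 5 > 3 → not met
12. condition 'flies over people' holds; maintenance log present → met
Not met: 5 of 12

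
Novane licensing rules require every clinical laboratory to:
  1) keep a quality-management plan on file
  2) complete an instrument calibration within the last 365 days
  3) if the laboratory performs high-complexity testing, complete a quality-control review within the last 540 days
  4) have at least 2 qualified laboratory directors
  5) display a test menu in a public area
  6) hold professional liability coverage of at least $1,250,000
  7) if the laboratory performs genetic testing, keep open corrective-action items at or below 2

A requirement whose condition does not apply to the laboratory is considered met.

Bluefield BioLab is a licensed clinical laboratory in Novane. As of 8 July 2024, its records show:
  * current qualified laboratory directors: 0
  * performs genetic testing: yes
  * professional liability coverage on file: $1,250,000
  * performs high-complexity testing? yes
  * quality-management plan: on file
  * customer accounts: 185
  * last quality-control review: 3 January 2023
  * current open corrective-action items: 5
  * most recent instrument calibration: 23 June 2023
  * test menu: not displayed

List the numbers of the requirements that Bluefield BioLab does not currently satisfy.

1. quality-management plan present → met
2. instrument calibration 381 days ago vs limit 365 → not met
3. condition 'performs high-complexity testing' holds; quality-control review 552 days ago vs limit 540 → not met
4. qualified laboratory directors 0 < 2 → not met
5. test menu absent → not met
6. professional liability coverage $1,250,000 ≥ $1,250,000 → met
7. condition 'performs genetic testing' holds; open corrective-action items 5 > 2 → not met
Not met: 2, 3, 4, 5, 7

2, 3, 4, 5, 7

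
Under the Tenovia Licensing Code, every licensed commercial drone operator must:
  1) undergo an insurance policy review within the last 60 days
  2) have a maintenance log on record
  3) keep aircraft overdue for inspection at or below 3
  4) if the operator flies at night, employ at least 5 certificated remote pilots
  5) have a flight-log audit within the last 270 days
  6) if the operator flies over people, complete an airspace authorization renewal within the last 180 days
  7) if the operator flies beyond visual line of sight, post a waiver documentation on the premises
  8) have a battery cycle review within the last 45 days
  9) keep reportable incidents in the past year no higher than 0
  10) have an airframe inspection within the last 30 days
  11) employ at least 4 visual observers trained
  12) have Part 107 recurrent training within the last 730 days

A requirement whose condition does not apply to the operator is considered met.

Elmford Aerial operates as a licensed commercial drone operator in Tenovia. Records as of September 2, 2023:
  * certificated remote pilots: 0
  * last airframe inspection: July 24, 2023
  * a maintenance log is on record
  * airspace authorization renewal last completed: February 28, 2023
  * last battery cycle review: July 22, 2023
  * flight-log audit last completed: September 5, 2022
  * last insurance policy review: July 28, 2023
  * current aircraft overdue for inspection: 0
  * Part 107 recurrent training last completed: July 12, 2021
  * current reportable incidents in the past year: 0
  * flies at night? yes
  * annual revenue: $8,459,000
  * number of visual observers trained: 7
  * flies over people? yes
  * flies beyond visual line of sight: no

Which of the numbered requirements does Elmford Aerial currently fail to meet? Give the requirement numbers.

4, 5, 6, 10, 12

1. insurance policy review 36 days ago vs limit 60 → met
2. maintenance log present → met
3. aircraft overdue for inspection 0 ≤ 3 → met
4. condition 'flies at night' holds; certificated remote pilots 0 < 5 → not met
5. flight-log audit 362 days ago vs limit 270 → not met
6. condition 'flies over people' holds; airspace authorization renewal 186 days ago vs limit 180 → not met
7. condition 'flies beyond visual line of sight' does not hold → requirement n/a → met
8. battery cycle review 42 days ago vs limit 45 → met
9. reportable incidents in the past year 0 ≤ 0 → met
10. airframe inspection 40 days ago vs limit 30 → not met
11. visual observers trained 7 ≥ 4 → met
12. Part 107 recurrent training 782 days ago vs limit 730 → not met
Not met: 4, 5, 6, 10, 12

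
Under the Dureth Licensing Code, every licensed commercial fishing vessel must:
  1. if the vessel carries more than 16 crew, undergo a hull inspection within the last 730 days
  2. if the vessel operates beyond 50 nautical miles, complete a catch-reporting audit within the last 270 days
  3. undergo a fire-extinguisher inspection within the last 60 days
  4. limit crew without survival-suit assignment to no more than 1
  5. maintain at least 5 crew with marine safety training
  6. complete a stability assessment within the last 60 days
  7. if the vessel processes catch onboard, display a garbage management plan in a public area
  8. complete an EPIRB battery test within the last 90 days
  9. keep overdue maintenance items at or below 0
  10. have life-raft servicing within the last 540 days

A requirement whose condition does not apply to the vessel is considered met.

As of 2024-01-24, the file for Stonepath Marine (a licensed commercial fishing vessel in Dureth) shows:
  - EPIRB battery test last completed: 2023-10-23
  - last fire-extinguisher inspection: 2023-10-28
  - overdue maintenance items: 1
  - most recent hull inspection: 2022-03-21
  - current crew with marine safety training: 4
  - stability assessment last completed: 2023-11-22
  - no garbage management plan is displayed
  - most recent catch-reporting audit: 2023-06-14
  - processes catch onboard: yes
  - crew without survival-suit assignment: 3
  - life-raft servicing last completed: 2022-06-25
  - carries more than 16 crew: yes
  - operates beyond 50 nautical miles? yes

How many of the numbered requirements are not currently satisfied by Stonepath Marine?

1. condition 'carries more than 16 crew' holds; hull inspection 674 days ago vs limit 730 → met
2. condition 'operates beyond 50 nautical miles' holds; catch-reporting audit 224 days ago vs limit 270 → met
3. fire-extinguisher inspection 88 days ago vs limit 60 → not met
4. crew without survival-suit assignment 3 > 1 → not met
5. crew with marine safety training 4 < 5 → not met
6. stability assessment 63 days ago vs limit 60 → not met
7. condition 'processes catch onboard' holds; garbage management plan absent → not met
8. EPIRB battery test 93 days ago vs limit 90 → not met
9. overdue maintenance items 1 > 0 → not met
10. life-raft servicing 578 days ago vs limit 540 → not met
Not met: 8 of 10

8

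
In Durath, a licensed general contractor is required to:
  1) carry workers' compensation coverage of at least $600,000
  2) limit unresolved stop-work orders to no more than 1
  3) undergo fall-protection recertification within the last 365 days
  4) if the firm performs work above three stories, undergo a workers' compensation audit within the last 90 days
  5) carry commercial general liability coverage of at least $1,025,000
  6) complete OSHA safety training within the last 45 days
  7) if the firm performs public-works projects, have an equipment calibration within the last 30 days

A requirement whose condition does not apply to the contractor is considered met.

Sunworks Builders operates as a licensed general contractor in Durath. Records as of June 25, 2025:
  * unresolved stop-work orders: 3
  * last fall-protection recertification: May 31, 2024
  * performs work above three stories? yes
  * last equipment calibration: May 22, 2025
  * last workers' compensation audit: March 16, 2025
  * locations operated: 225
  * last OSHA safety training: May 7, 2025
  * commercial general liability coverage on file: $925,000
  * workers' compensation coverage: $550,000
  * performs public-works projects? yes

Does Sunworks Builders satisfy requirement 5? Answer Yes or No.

5. commercial general liability coverage $925,000 < $1,025,000 → not met

No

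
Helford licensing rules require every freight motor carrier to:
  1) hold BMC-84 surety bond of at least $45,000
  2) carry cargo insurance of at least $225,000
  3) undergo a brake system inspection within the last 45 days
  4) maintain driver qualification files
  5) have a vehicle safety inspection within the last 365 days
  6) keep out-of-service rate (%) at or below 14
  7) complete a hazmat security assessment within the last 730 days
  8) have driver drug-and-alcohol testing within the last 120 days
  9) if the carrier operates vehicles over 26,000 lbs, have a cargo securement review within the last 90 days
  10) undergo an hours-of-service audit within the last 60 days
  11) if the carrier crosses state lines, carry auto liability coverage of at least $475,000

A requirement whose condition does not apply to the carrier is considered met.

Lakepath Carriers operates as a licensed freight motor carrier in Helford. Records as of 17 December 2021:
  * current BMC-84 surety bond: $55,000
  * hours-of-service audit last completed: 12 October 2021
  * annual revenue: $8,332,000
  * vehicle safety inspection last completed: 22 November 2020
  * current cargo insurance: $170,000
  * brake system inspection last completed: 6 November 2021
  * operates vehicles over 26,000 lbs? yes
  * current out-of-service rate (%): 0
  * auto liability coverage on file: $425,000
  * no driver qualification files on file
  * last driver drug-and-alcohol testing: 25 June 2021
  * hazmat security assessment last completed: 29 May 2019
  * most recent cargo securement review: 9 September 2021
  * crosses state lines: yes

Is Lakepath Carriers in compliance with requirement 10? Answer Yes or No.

No

10. hours-of-service audit 66 days ago vs limit 60 → not met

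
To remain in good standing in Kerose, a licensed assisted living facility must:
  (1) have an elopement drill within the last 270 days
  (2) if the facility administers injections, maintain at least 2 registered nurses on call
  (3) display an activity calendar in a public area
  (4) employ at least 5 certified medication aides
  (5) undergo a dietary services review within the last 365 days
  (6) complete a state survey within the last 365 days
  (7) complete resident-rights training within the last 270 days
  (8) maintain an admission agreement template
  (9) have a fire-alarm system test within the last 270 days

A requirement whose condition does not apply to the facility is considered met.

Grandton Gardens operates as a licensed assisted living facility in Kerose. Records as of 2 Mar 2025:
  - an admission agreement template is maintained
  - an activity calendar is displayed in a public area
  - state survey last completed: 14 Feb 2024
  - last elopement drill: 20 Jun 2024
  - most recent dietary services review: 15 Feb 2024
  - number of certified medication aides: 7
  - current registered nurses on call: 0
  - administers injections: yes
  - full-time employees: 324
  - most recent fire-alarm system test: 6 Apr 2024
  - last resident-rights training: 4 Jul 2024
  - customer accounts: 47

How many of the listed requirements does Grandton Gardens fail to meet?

4

1. elopement drill 255 days ago vs limit 270 → met
2. condition 'administers injections' holds; registered nurses on call 0 < 2 → not met
3. activity calendar present → met
4. certified medication aides 7 ≥ 5 → met
5. dietary services review 381 days ago vs limit 365 → not met
6. state survey 382 days ago vs limit 365 → not met
7. resident-rights training 241 days ago vs limit 270 → met
8. admission agreement template present → met
9. fire-alarm system test 330 days ago vs limit 270 → not met
Not met: 4 of 9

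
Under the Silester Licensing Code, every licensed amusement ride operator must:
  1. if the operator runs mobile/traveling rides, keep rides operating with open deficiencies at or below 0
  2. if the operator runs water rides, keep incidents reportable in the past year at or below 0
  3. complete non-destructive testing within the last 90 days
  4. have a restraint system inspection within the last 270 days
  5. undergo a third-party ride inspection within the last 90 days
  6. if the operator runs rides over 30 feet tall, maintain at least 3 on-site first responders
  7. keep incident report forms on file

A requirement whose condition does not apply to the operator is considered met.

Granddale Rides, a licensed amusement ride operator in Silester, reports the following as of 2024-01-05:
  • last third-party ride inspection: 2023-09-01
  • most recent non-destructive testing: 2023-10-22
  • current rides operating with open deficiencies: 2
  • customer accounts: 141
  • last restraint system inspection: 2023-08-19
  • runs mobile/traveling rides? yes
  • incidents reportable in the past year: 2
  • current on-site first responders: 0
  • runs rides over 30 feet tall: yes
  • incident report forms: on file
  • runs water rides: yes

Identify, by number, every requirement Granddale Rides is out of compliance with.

1, 2, 5, 6

1. condition 'runs mobile/traveling rides' holds; rides operating with open deficiencies 2 > 0 → not met
2. condition 'runs water rides' holds; incidents reportable in the past year 2 > 0 → not met
3. non-destructive testing 75 days ago vs limit 90 → met
4. restraint system inspection 139 days ago vs limit 270 → met
5. third-party ride inspection 126 days ago vs limit 90 → not met
6. condition 'runs rides over 30 feet tall' holds; on-site first responders 0 < 3 → not met
7. incident report forms present → met
Not met: 1, 2, 5, 6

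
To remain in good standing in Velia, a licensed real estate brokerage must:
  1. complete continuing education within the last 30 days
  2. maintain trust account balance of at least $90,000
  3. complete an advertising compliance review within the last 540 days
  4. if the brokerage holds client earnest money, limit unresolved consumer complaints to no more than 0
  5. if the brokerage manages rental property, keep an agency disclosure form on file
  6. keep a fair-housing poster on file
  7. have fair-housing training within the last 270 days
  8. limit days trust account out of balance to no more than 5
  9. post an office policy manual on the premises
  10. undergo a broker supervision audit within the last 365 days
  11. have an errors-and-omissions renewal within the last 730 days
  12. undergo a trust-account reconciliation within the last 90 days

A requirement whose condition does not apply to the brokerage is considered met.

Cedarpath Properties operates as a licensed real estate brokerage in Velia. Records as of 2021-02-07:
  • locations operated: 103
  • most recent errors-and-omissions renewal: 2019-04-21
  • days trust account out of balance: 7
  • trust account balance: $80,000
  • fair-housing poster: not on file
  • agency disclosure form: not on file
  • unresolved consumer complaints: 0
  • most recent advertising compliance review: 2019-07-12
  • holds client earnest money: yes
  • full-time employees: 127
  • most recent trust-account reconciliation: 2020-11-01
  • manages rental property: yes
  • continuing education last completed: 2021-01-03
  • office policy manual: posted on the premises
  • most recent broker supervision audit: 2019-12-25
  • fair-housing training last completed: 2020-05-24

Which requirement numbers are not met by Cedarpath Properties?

1, 2, 3, 5, 6, 8, 10, 12

1. continuing education 35 days ago vs limit 30 → not met
2. trust account balance $80,000 < $90,000 → not met
3. advertising compliance review 576 days ago vs limit 540 → not met
4. condition 'holds client earnest money' holds; unresolved consumer complaints 0 ≤ 0 → met
5. condition 'manages rental property' holds; agency disclosure form absent → not met
6. fair-housing poster absent → not met
7. fair-housing training 259 days ago vs limit 270 → met
8. days trust account out of balance 7 > 5 → not met
9. office policy manual present → met
10. broker supervision audit 410 days ago vs limit 365 → not met
11. errors-and-omissions renewal 658 days ago vs limit 730 → met
12. trust-account reconciliation 98 days ago vs limit 90 → not met
Not met: 1, 2, 3, 5, 6, 8, 10, 12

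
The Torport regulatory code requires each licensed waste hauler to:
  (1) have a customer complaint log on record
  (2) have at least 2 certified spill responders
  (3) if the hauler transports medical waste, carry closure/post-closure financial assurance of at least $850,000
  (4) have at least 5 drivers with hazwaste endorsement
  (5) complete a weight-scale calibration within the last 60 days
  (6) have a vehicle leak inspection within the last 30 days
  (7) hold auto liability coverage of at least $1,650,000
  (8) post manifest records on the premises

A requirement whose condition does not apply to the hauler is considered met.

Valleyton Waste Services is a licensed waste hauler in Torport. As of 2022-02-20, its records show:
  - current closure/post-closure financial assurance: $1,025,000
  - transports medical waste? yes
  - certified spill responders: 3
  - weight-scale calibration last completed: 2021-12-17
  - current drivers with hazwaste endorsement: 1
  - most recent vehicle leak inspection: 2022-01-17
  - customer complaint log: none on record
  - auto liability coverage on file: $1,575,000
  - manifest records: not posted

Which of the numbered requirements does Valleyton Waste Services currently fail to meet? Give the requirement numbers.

1. customer complaint log absent → not met
2. certified spill responders 3 ≥ 2 → met
3. condition 'transports medical waste' holds; closure/post-closure financial assurance $1,025,000 ≥ $850,000 → met
4. drivers with hazwaste endorsement 1 < 5 → not met
5. weight-scale calibration 65 days ago vs limit 60 → not met
6. vehicle leak inspection 34 days ago vs limit 30 → not met
7. auto liability coverage $1,575,000 < $1,650,000 → not met
8. manifest records absent → not met
Not met: 1, 4, 5, 6, 7, 8

1, 4, 5, 6, 7, 8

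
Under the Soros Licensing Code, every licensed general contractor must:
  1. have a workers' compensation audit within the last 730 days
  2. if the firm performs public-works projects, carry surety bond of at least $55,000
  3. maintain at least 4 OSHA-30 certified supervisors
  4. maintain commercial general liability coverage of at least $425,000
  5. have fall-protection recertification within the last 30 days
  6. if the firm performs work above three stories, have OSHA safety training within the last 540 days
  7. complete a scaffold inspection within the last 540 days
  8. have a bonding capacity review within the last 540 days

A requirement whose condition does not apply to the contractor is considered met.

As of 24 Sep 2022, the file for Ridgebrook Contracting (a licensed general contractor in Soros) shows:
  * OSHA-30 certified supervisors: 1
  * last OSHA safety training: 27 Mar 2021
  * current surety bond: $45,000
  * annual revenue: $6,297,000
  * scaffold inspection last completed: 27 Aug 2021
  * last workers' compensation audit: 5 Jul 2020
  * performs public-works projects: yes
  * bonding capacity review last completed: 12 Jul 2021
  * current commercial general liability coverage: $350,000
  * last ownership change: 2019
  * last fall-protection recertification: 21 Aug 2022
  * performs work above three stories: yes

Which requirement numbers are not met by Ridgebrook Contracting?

1. workers' compensation audit 811 days ago vs limit 730 → not met
2. condition 'performs public-works projects' holds; surety bond $45,000 < $55,000 → not met
3. OSHA-30 certified supervisors 1 < 4 → not met
4. commercial general liability coverage $350,000 < $425,000 → not met
5. fall-protection recertification 34 days ago vs limit 30 → not met
6. condition 'performs work above three stories' holds; OSHA safety training 546 days ago vs limit 540 → not met
7. scaffold inspection 393 days ago vs limit 540 → met
8. bonding capacity review 439 days ago vs limit 540 → met
Not met: 1, 2, 3, 4, 5, 6

1, 2, 3, 4, 5, 6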